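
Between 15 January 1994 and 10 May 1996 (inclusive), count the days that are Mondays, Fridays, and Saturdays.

15 January 1994 is a Saturday.
The range spans 847 days (inclusive of both endpoints).
847 = 7 × 121, so the span is exactly 121 full weeks.
Each full week contributes 3 days from the set (Mon, Fri, Sat): 121 × 3 = 363.
Total: 363.

363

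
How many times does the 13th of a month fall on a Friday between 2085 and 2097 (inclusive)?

23

Friday-the-13ths by year:
2085: Apr, Jul
2086: Sep, Dec
2087: Jun
2088: Feb, Aug
2089: May
2090: Jan, Oct
2091: Apr, Jul
2092: Jun
2093: Feb, Mar, Nov
2094: Aug
2095: May
2096: Jan, Apr, Jul
2097: Sep, Dec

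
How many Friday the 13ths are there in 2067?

The 13th falls on a Friday when the month's 13th has weekday Fri.
Jan 13 is Thu; Feb 13 is Sun; Mar 13 is Sun; Apr 13 is Wed; May 13 is Fri ✓; Jun 13 is Mon; Jul 13 is Wed; Aug 13 is Sat; Sep 13 is Tue; Oct 13 is Thu; Nov 13 is Sun; Dec 13 is Tue.
Friday the 13ths: May.

1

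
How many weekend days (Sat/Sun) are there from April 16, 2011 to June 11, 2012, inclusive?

April 16, 2011 is a Saturday.
From April 16, 2011 to June 11, 2012 is 423 days inclusive.
423 = 7 × 60 + 3, so there are 60 full weeks plus 3 extra days.
Each full week contributes 2 weekend days (Sat, Sun): 60 × 2 = 120.
The 3 extra days are Sat, Sun, Mon — 2 of them qualify.
Total: 120 + 2 = 122.

122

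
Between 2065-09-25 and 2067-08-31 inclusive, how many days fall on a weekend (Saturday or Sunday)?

2065-09-25 is a Friday.
From 2065-09-25 to 2067-08-31 is 706 days inclusive.
706 = 7 × 100 + 6, so there are 100 full weeks plus 6 extra days.
Each full week contributes 2 weekend days (Sat, Sun): 100 × 2 = 200.
The 6 extra days are Friday, Saturday, Sunday, Monday, Tuesday, Wednesday — 2 of them qualify.
Total: 200 + 2 = 202.

202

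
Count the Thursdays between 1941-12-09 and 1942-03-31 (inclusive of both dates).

16 Thursdays

1941-12-09 is a Tuesday.
That's 113 days from start to end, counting both.
113 = 7 × 16 + 1, so there are 16 full weeks plus 1 extra day.
Each full week contributes one Thursday: 16 so far.
The 1 extra day is Tuesday — none qualify.
Total: 16 + 0 = 16.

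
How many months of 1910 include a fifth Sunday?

A month has five Sundays exactly when Sunday falls within its first (length − 28) days.
Jan: 31 days, starts Sat → 5 of Sat, Sun, Mon ✓
Feb: 28 days, starts Tue → 5 of (none)
Mar: 31 days, starts Tue → 5 of Tue, Wed, Thu
Apr: 30 days, starts Fri → 5 of Fri, Sat
May: 31 days, starts Sun → 5 of Sun, Mon, Tue ✓
Jun: 30 days, starts Wed → 5 of Wed, Thu
Jul: 31 days, starts Fri → 5 of Fri, Sat, Sun ✓
Aug: 31 days, starts Mon → 5 of Mon, Tue, Wed
Sep: 30 days, starts Thu → 5 of Thu, Fri
Oct: 31 days, starts Sat → 5 of Sat, Sun, Mon ✓
Nov: 30 days, starts Tue → 5 of Tue, Wed
Dec: 31 days, starts Thu → 5 of Thu, Fri, Sat
Months with five Sundays: Jan, May, Jul, Oct.

4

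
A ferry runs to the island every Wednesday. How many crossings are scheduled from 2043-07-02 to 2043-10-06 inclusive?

13 Wednesdays

2043-07-02 is a Thursday.
The range spans 97 days (inclusive of both endpoints).
97 = 7 × 13 + 6, so there are 13 full weeks plus 6 extra days.
Each full week contributes one Wednesday: 13 so far.
The 6 extra days are Thu, Fri, Sat, Sun, Mon, Tue — none qualify.
Total: 13 + 0 = 13.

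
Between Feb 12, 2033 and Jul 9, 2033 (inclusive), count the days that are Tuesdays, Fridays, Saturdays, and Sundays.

85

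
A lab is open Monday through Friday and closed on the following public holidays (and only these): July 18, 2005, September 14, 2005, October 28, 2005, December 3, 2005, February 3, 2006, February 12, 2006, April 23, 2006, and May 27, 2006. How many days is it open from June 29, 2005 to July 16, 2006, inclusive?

269 working days

June 29, 2005 is a Wednesday.
From June 29, 2005 to July 16, 2006 is 383 days inclusive.
383 = 7 × 54 + 5, so there are 54 full weeks plus 5 extra days.
Each full week contributes 5 weekdays (Mon–Fri): 54 × 5 = 270.
The 5 extra days are Wednesday, Thursday, Friday, Saturday, Sunday — 3 of them qualify.
Total: 270 + 3 = 273.
Holidays: July 18, 2005 (Mon); September 14, 2005 (Wed); October 28, 2005 (Fri); December 3, 2005 (Sat); February 3, 2006 (Fri); February 12, 2006 (Sun); April 23, 2006 (Sun); May 27, 2006 (Sat).
4 of the 8 holidays fall on weekdays; the rest are weekends and were already excluded.
Business days: 273 − 4 = 269.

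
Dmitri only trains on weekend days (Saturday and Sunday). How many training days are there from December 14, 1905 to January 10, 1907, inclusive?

December 14, 1905 is a Thursday.
From December 14, 1905 to January 10, 1907 is 393 days inclusive.
393 = 7 × 56 + 1, so there are 56 full weeks plus 1 extra day.
Each full week contributes 2 weekend days (Sat, Sun): 56 × 2 = 112.
The 1 extra day is Thursday — none qualify.
Total: 112 + 0 = 112.

112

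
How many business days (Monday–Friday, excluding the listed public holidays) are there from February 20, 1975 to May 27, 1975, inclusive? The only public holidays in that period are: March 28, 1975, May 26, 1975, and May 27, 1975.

66

February 20, 1975 is a Thursday.
From February 20, 1975 to May 27, 1975 is 97 days inclusive.
97 = 7 × 13 + 6, so there are 13 full weeks plus 6 extra days.
Each full week contributes 5 weekdays (Mon–Fri): 13 × 5 = 65.
The 6 extra days are Thu, Fri, Sat, Sun, Mon, Tue — 4 of them qualify.
Total: 65 + 4 = 69.
Holidays: March 28, 1975 (Fri); May 26, 1975 (Mon); May 27, 1975 (Tue).
All 3 holidays fall on weekdays, so subtract 3.
Business days: 69 − 3 = 66.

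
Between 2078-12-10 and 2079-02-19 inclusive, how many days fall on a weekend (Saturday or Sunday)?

2078-12-10 is a Saturday.
The range spans 72 days (inclusive of both endpoints).
72 = 7 × 10 + 2, so there are 10 full weeks plus 2 extra days.
Each full week contributes 2 weekend days (Sat, Sun): 10 × 2 = 20.
The 2 extra days are Saturday, Sunday — 2 of them qualify.
Total: 20 + 2 = 22.

22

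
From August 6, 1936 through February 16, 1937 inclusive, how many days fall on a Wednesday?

August 6, 1936 is a Thursday.
That's 195 days from start to end, counting both.
195 = 7 × 27 + 6, so there are 27 full weeks plus 6 extra days.
Each full week contributes one Wednesday: 27 so far.
The 6 extra days are Thursday, Friday, Saturday, Sunday, Monday, Tuesday — none qualify.
Total: 27 + 0 = 27.

27 Wednesdays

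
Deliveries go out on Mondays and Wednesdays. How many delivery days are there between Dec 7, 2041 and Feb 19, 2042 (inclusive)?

Dec 7, 2041 is a Saturday.
From Dec 7, 2041 to Feb 19, 2042 is 75 days inclusive.
75 = 7 × 10 + 5, so there are 10 full weeks plus 5 extra days.
Each full week contributes 2 days from the set (Mon, Wed): 10 × 2 = 20.
The 5 extra days are Sat, Sun, Mon, Tue, Wed — 2 of them qualify.
Total: 20 + 2 = 22.

22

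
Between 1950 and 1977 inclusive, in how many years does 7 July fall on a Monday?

Day of week of July 7 in each year:
1950: Fri, 1951: Sat, 1952: Mon ✓, 1953: Tue, 1954: Wed, 1955: Thu, 1956: Sat, 1957: Sun, 1958: Mon ✓, 1959: Tue, 1960: Thu, 1961: Fri, 1962: Sat, 1963: Sun, 1964: Tue, 1965: Wed, 1966: Thu, 1967: Fri, 1968: Sun, 1969: Mon ✓, 1970: Tue, 1971: Wed, 1972: Fri, 1973: Sat, 1974: Sun, 1975: Mon ✓, 1976: Wed, 1977: Thu
Mondays: 1952, 1958, 1969, 1975.

4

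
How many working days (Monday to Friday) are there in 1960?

January 1, 1960 is a Friday.
From January 1, 1960 to December 31, 1960 is 366 days inclusive.
366 = 7 × 52 + 2, so there are 52 full weeks plus 2 extra days.
Each full week contributes 5 weekdays (Mon–Fri): 52 × 5 = 260.
The 2 extra days are Fri, Sat — 1 of them qualifies.
Total: 260 + 1 = 261.

261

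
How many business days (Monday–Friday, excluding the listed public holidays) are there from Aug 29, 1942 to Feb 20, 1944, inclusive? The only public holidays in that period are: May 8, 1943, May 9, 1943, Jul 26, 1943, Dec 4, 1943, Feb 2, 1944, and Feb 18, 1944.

Aug 29, 1942 is a Saturday.
That's 541 days from start to end, counting both.
541 = 7 × 77 + 2, so there are 77 full weeks plus 2 extra days.
Each full week contributes 5 weekdays (Mon–Fri): 77 × 5 = 385.
The 2 extra days are Saturday, Sunday — none qualify.
Total: 385 + 0 = 385.
Holidays: May 8, 1943 (Sat); May 9, 1943 (Sun); Jul 26, 1943 (Mon); Dec 4, 1943 (Sat); Feb 2, 1944 (Wed); Feb 18, 1944 (Fri).
3 of the 6 holidays fall on weekdays; the rest are weekends and were already excluded.
Business days: 385 − 3 = 382.

382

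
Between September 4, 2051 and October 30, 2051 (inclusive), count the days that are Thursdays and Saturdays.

16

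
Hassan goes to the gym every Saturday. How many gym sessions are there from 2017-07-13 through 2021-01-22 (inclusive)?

184

2017-07-13 is a Thursday.
That's 1290 days from start to end, counting both.
1290 = 7 × 184 + 2, so there are 184 full weeks plus 2 extra days.
Each full week contributes one Saturday: 184 so far.
The 2 extra days are Thu, Fri — none qualify.
Total: 184 + 0 = 184.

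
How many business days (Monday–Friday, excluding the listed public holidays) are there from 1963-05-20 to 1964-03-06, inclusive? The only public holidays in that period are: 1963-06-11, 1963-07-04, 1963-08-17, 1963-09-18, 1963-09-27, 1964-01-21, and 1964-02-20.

204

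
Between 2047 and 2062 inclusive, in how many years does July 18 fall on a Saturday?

Day of week of July 18 in each year:
2047: Thu, 2048: Sat ✓, 2049: Sun, 2050: Mon, 2051: Tue, 2052: Thu, 2053: Fri, 2054: Sat ✓, 2055: Sun, 2056: Tue, 2057: Wed, 2058: Thu, 2059: Fri, 2060: Sun, 2061: Mon, 2062: Tue
Saturdays: 2048, 2054.

2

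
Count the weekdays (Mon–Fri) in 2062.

260

Jan 1, 2062 is a Sunday.
That's 365 days from start to end, counting both.
365 = 7 × 52 + 1, so there are 52 full weeks plus 1 extra day.
Each full week contributes 5 weekdays (Mon–Fri): 52 × 5 = 260.
The 1 extra day is Sunday — none qualify.
Total: 260 + 0 = 260.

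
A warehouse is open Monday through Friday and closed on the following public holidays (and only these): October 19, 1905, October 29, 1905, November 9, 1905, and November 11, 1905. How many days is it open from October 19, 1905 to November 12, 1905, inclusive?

15

October 19, 1905 is a Thursday.
The range spans 25 days (inclusive of both endpoints).
25 = 7 × 3 + 4, so there are 3 full weeks plus 4 extra days.
Each full week contributes 5 weekdays (Mon–Fri): 3 × 5 = 15.
The 4 extra days are Thursday, Friday, Saturday, Sunday — 2 of them qualify.
Total: 15 + 2 = 17.
Holidays: October 19, 1905 (Thu); October 29, 1905 (Sun); November 9, 1905 (Thu); November 11, 1905 (Sat).
2 of the 4 holidays fall on weekdays; the rest are weekends and were already excluded.
Business days: 17 − 2 = 15.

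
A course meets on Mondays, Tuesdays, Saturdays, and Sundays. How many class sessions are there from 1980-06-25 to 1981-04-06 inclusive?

163

1980-06-25 is a Wednesday.
The range spans 286 days (inclusive of both endpoints).
286 = 7 × 40 + 6, so there are 40 full weeks plus 6 extra days.
Each full week contributes 4 days from the set (Mon, Tue, Sat, Sun): 40 × 4 = 160.
The 6 extra days are Wednesday, Thursday, Friday, Saturday, Sunday, Monday — 3 of them qualify.
Total: 160 + 3 = 163.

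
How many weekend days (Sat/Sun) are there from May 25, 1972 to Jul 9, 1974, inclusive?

222

May 25, 1972 is a Thursday.
The range spans 776 days (inclusive of both endpoints).
776 = 7 × 110 + 6, so there are 110 full weeks plus 6 extra days.
Each full week contributes 2 weekend days (Sat, Sun): 110 × 2 = 220.
The 6 extra days are Thursday, Friday, Saturday, Sunday, Monday, Tuesday — 2 of them qualify.
Total: 220 + 2 = 222.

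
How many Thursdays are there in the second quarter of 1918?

13

1 April 1918 is a Monday.
The range spans 91 days (inclusive of both endpoints).
91 = 7 × 13, so the span is exactly 13 full weeks.
Each full week contributes one Thursday: 13 so far.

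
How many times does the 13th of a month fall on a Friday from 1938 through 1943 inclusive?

10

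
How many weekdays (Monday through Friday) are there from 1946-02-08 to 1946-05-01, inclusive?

1946-02-08 is a Friday.
The range spans 83 days (inclusive of both endpoints).
83 = 7 × 11 + 6, so there are 11 full weeks plus 6 extra days.
Each full week contributes 5 weekdays (Mon–Fri): 11 × 5 = 55.
The 6 extra days are Friday, Saturday, Sunday, Monday, Tuesday, Wednesday — 4 of them qualify.
Total: 55 + 4 = 59.

59 weekdays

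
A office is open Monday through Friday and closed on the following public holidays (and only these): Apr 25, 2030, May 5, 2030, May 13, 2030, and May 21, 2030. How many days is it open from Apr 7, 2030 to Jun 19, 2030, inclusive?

Apr 7, 2030 is a Sunday.
From Apr 7, 2030 to Jun 19, 2030 is 74 days inclusive.
74 = 7 × 10 + 4, so there are 10 full weeks plus 4 extra days.
Each full week contributes 5 weekdays (Mon–Fri): 10 × 5 = 50.
The 4 extra days are Sunday, Monday, Tuesday, Wednesday — 3 of them qualify.
Total: 50 + 3 = 53.
Holidays: Apr 25, 2030 (Thu); May 5, 2030 (Sun); May 13, 2030 (Mon); May 21, 2030 (Tue).
3 of the 4 holidays fall on weekdays; the rest are weekends and were already excluded.
Business days: 53 − 3 = 50.

50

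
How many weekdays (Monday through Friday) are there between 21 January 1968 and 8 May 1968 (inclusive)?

78 weekdays

21 January 1968 is a Sunday.
The range spans 109 days (inclusive of both endpoints).
109 = 7 × 15 + 4, so there are 15 full weeks plus 4 extra days.
Each full week contributes 5 weekdays (Mon–Fri): 15 × 5 = 75.
The 4 extra days are Sunday, Monday, Tuesday, Wednesday — 3 of them qualify.
Total: 75 + 3 = 78.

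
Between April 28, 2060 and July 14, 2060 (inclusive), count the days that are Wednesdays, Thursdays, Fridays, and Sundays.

45

April 28, 2060 is a Wednesday.
The range spans 78 days (inclusive of both endpoints).
78 = 7 × 11 + 1, so there are 11 full weeks plus 1 extra day.
Each full week contributes 4 days from the set (Wed, Thu, Fri, Sun): 11 × 4 = 44.
The 1 extra day is Wed — 1 of them qualifies.
Total: 44 + 1 = 45.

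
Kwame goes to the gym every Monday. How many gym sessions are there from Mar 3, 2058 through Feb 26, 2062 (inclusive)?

Mar 3, 2058 is a Sunday.
From Mar 3, 2058 to Feb 26, 2062 is 1457 days inclusive.
1457 = 7 × 208 + 1, so there are 208 full weeks plus 1 extra day.
Each full week contributes one Monday: 208 so far.
The 1 extra day is Sun — none qualify.
Total: 208 + 0 = 208.

208 Mondays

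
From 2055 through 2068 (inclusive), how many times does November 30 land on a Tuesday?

3

Day of week of November 30 in each year:
2055: Tue ✓, 2056: Thu, 2057: Fri, 2058: Sat, 2059: Sun, 2060: Tue ✓, 2061: Wed, 2062: Thu, 2063: Fri, 2064: Sun, 2065: Mon, 2066: Tue ✓, 2067: Wed, 2068: Fri
Tuesdays: 2055, 2060, 2066.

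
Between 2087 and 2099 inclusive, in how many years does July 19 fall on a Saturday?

3

Day of week of July 19 in each year:
2087: Sat ✓, 2088: Mon, 2089: Tue, 2090: Wed, 2091: Thu, 2092: Sat ✓, 2093: Sun, 2094: Mon, 2095: Tue, 2096: Thu, 2097: Fri, 2098: Sat ✓, 2099: Sun
Saturdays: 2087, 2092, 2098.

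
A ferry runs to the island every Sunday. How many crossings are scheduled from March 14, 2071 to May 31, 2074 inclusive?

March 14, 2071 is a Saturday.
The range spans 1175 days (inclusive of both endpoints).
1175 = 7 × 167 + 6, so there are 167 full weeks plus 6 extra days.
Each full week contributes one Sunday: 167 so far.
The 6 extra days are Sat, Sun, Mon, Tue, Wed, Thu — 1 of them qualifies.
Total: 167 + 1 = 168.

168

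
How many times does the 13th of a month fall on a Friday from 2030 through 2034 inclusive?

Friday-the-13ths by year:
2030: Sep, Dec
2031: Jun
2032: Feb, Aug
2033: May
2034: Jan, Oct

8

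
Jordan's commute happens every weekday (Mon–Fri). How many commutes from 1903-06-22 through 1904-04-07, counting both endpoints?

209

1903-06-22 is a Monday.
The range spans 291 days (inclusive of both endpoints).
291 = 7 × 41 + 4, so there are 41 full weeks plus 4 extra days.
Each full week contributes 5 weekdays (Mon–Fri): 41 × 5 = 205.
The 4 extra days are Monday, Tuesday, Wednesday, Thursday — 4 of them qualify.
Total: 205 + 4 = 209.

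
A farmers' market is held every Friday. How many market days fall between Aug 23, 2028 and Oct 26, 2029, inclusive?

Aug 23, 2028 is a Wednesday.
From Aug 23, 2028 to Oct 26, 2029 is 430 days inclusive.
430 = 7 × 61 + 3, so there are 61 full weeks plus 3 extra days.
Each full week contributes one Friday: 61 so far.
The 3 extra days are Wed, Thu, Fri — 1 of them qualifies.
Total: 61 + 1 = 62.

62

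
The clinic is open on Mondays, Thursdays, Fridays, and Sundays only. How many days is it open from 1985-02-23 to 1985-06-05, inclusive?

1985-02-23 is a Saturday.
From 1985-02-23 to 1985-06-05 is 103 days inclusive.
103 = 7 × 14 + 5, so there are 14 full weeks plus 5 extra days.
Each full week contributes 4 days from the set (Mon, Thu, Fri, Sun): 14 × 4 = 56.
The 5 extra days are Saturday, Sunday, Monday, Tuesday, Wednesday — 2 of them qualify.
Total: 56 + 2 = 58.

58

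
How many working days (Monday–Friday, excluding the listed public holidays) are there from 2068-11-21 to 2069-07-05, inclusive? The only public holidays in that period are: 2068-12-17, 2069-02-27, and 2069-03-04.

2068-11-21 is a Wednesday.
The range spans 227 days (inclusive of both endpoints).
227 = 7 × 32 + 3, so there are 32 full weeks plus 3 extra days.
Each full week contributes 5 weekdays (Mon–Fri): 32 × 5 = 160.
The 3 extra days are Wed, Thu, Fri — 3 of them qualify.
Total: 160 + 3 = 163.
Holidays: 2068-12-17 (Mon); 2069-02-27 (Wed); 2069-03-04 (Mon).
All 3 holidays fall on weekdays, so subtract 3.
Business days: 163 − 3 = 160.

160 working days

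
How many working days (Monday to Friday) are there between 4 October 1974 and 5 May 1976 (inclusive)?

4 October 1974 is a Friday.
From 4 October 1974 to 5 May 1976 is 580 days inclusive.
580 = 7 × 82 + 6, so there are 82 full weeks plus 6 extra days.
Each full week contributes 5 weekdays (Mon–Fri): 82 × 5 = 410.
The 6 extra days are Fri, Sat, Sun, Mon, Tue, Wed — 4 of them qualify.
Total: 410 + 4 = 414.

414 weekdays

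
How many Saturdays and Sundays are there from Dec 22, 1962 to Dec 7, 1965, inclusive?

Dec 22, 1962 is a Saturday.
That's 1082 days from start to end, counting both.
1082 = 7 × 154 + 4, so there are 154 full weeks plus 4 extra days.
Each full week contributes 2 weekend days (Sat, Sun): 154 × 2 = 308.
The 4 extra days are Saturday, Sunday, Monday, Tuesday — 2 of them qualify.
Total: 308 + 2 = 310.

310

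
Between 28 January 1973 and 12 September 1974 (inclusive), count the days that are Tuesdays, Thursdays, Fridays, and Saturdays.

28 January 1973 is a Sunday.
The range spans 593 days (inclusive of both endpoints).
593 = 7 × 84 + 5, so there are 84 full weeks plus 5 extra days.
Each full week contributes 4 days from the set (Tue, Thu, Fri, Sat): 84 × 4 = 336.
The 5 extra days are Sun, Mon, Tue, Wed, Thu — 2 of them qualify.
Total: 336 + 2 = 338.

338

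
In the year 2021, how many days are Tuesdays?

January 1, 2021 is a Friday.
From January 1, 2021 to December 31, 2021 is 365 days inclusive.
365 = 7 × 52 + 1, so there are 52 full weeks plus 1 extra day.
Each full week contributes one Tuesday: 52 so far.
The 1 extra day is Friday — none qualify.
Total: 52 + 0 = 52.

52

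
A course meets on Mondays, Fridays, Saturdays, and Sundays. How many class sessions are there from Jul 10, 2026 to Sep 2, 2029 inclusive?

659

Jul 10, 2026 is a Friday.
The range spans 1151 days (inclusive of both endpoints).
1151 = 7 × 164 + 3, so there are 164 full weeks plus 3 extra days.
Each full week contributes 4 days from the set (Mon, Fri, Sat, Sun): 164 × 4 = 656.
The 3 extra days are Friday, Saturday, Sunday — 3 of them qualify.
Total: 656 + 3 = 659.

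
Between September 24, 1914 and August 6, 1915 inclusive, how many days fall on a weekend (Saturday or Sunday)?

90

September 24, 1914 is a Thursday.
From September 24, 1914 to August 6, 1915 is 317 days inclusive.
317 = 7 × 45 + 2, so there are 45 full weeks plus 2 extra days.
Each full week contributes 2 weekend days (Sat, Sun): 45 × 2 = 90.
The 2 extra days are Thursday, Friday — none qualify.
Total: 90 + 0 = 90.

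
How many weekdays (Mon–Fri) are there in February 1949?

February 1, 1949 is a Tuesday.
From February 1, 1949 to February 28, 1949 is 28 days inclusive.
28 = 7 × 4, so the span is exactly 4 full weeks.
Each full week contributes 5 weekdays (Mon–Fri): 4 × 5 = 20.
Total: 20.

20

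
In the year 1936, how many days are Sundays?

52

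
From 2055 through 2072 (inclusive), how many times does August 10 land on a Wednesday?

Day of week of August 10 in each year:
2055: Tue, 2056: Thu, 2057: Fri, 2058: Sat, 2059: Sun, 2060: Tue, 2061: Wed ✓, 2062: Thu, 2063: Fri, 2064: Sun, 2065: Mon, 2066: Tue, 2067: Wed ✓, 2068: Fri, 2069: Sat, 2070: Sun, 2071: Mon, 2072: Wed ✓
Wednesdays: 2061, 2067, 2072.

3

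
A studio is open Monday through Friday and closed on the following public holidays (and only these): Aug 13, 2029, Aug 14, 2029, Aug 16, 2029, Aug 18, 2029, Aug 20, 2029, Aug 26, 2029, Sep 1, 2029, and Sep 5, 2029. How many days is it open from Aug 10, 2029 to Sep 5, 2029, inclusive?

14 working days

Aug 10, 2029 is a Friday.
That's 27 days from start to end, counting both.
27 = 7 × 3 + 6, so there are 3 full weeks plus 6 extra days.
Each full week contributes 5 weekdays (Mon–Fri): 3 × 5 = 15.
The 6 extra days are Friday, Saturday, Sunday, Monday, Tuesday, Wednesday — 4 of them qualify.
Total: 15 + 4 = 19.
Holidays: Aug 13, 2029 (Mon); Aug 14, 2029 (Tue); Aug 16, 2029 (Thu); Aug 18, 2029 (Sat); Aug 20, 2029 (Mon); Aug 26, 2029 (Sun); Sep 1, 2029 (Sat); Sep 5, 2029 (Wed).
5 of the 8 holidays fall on weekdays; the rest are weekends and were already excluded.
Business days: 19 − 5 = 14.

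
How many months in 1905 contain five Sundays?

5

A month has five Sundays exactly when Sunday falls within its first (length − 28) days.
Jan: 31 days, starts Sun → 5 of Sun, Mon, Tue ✓
Feb: 28 days, starts Wed → 5 of (none)
Mar: 31 days, starts Wed → 5 of Wed, Thu, Fri
Apr: 30 days, starts Sat → 5 of Sat, Sun ✓
May: 31 days, starts Mon → 5 of Mon, Tue, Wed
Jun: 30 days, starts Thu → 5 of Thu, Fri
Jul: 31 days, starts Sat → 5 of Sat, Sun, Mon ✓
Aug: 31 days, starts Tue → 5 of Tue, Wed, Thu
Sep: 30 days, starts Fri → 5 of Fri, Sat
Oct: 31 days, starts Sun → 5 of Sun, Mon, Tue ✓
Nov: 30 days, starts Wed → 5 of Wed, Thu
Dec: 31 days, starts Fri → 5 of Fri, Sat, Sun ✓
Months with five Sundays: Jan, Apr, Jul, Oct, Dec.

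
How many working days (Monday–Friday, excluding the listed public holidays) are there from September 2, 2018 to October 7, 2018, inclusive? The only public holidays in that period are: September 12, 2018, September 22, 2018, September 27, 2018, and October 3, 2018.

22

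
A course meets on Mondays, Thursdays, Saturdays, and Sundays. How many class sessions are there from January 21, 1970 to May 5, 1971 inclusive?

January 21, 1970 is a Wednesday.
From January 21, 1970 to May 5, 1971 is 470 days inclusive.
470 = 7 × 67 + 1, so there are 67 full weeks plus 1 extra day.
Each full week contributes 4 days from the set (Mon, Thu, Sat, Sun): 67 × 4 = 268.
The 1 extra day is Wednesday — none qualify.
Total: 268 + 0 = 268.

268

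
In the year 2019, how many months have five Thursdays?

4

A month has five Thursdays exactly when Thursday falls within its first (length − 28) days.
Jan: 31 days, starts Tue → 5 of Tue, Wed, Thu ✓
Feb: 28 days, starts Fri → 5 of (none)
Mar: 31 days, starts Fri → 5 of Fri, Sat, Sun
Apr: 30 days, starts Mon → 5 of Mon, Tue
May: 31 days, starts Wed → 5 of Wed, Thu, Fri ✓
Jun: 30 days, starts Sat → 5 of Sat, Sun
Jul: 31 days, starts Mon → 5 of Mon, Tue, Wed
Aug: 31 days, starts Thu → 5 of Thu, Fri, Sat ✓
Sep: 30 days, starts Sun → 5 of Sun, Mon
Oct: 31 days, starts Tue → 5 of Tue, Wed, Thu ✓
Nov: 30 days, starts Fri → 5 of Fri, Sat
Dec: 31 days, starts Sun → 5 of Sun, Mon, Tue
Months with five Thursdays: Jan, May, Aug, Oct.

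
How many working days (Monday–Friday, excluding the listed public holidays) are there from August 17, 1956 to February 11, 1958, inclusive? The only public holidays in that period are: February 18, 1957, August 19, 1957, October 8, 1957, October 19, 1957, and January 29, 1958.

August 17, 1956 is a Friday.
That's 544 days from start to end, counting both.
544 = 7 × 77 + 5, so there are 77 full weeks plus 5 extra days.
Each full week contributes 5 weekdays (Mon–Fri): 77 × 5 = 385.
The 5 extra days are Fri, Sat, Sun, Mon, Tue — 3 of them qualify.
Total: 385 + 3 = 388.
Holidays: February 18, 1957 (Mon); August 19, 1957 (Mon); October 8, 1957 (Tue); October 19, 1957 (Sat); January 29, 1958 (Wed).
4 of the 5 holidays fall on weekdays; the rest are weekends and were already excluded.
Business days: 388 − 4 = 384.

384 working days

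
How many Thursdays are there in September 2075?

Sep 1, 2075 is a Sunday.
The range spans 30 days (inclusive of both endpoints).
30 = 7 × 4 + 2, so there are 4 full weeks plus 2 extra days.
Each full week contributes one Thursday: 4 so far.
The 2 extra days are Sun, Mon — none qualify.
Total: 4 + 0 = 4.

4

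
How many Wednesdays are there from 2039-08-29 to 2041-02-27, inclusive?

79

2039-08-29 is a Monday.
That's 549 days from start to end, counting both.
549 = 7 × 78 + 3, so there are 78 full weeks plus 3 extra days.
Each full week contributes one Wednesday: 78 so far.
The 3 extra days are Mon, Tue, Wed — 1 of them qualifies.
Total: 78 + 1 = 79.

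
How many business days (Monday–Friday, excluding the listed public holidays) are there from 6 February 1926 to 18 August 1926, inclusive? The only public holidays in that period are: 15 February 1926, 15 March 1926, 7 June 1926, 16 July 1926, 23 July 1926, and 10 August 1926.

132 business days

6 February 1926 is a Saturday.
That's 194 days from start to end, counting both.
194 = 7 × 27 + 5, so there are 27 full weeks plus 5 extra days.
Each full week contributes 5 weekdays (Mon–Fri): 27 × 5 = 135.
The 5 extra days are Saturday, Sunday, Monday, Tuesday, Wednesday — 3 of them qualify.
Total: 135 + 3 = 138.
Holidays: 15 February 1926 (Mon); 15 March 1926 (Mon); 7 June 1926 (Mon); 16 July 1926 (Fri); 23 July 1926 (Fri); 10 August 1926 (Tue).
All 6 holidays fall on weekdays, so subtract 6.
Business days: 138 − 6 = 132.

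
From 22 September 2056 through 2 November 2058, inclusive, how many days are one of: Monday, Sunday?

22 September 2056 is a Friday.
The range spans 772 days (inclusive of both endpoints).
772 = 7 × 110 + 2, so there are 110 full weeks plus 2 extra days.
Each full week contributes 2 days from the set (Mon, Sun): 110 × 2 = 220.
The 2 extra days are Friday, Saturday — none qualify.
Total: 220 + 0 = 220.

220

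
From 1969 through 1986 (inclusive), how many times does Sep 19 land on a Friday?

4

Day of week of September 19 in each year:
1969: Fri ✓, 1970: Sat, 1971: Sun, 1972: Tue, 1973: Wed, 1974: Thu, 1975: Fri ✓, 1976: Sun, 1977: Mon, 1978: Tue, 1979: Wed, 1980: Fri ✓, 1981: Sat, 1982: Sun, 1983: Mon, 1984: Wed, 1985: Thu, 1986: Fri ✓
Fridays: 1969, 1975, 1980, 1986.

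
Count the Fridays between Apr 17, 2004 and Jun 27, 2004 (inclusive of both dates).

Apr 17, 2004 is a Saturday.
The range spans 72 days (inclusive of both endpoints).
72 = 7 × 10 + 2, so there are 10 full weeks plus 2 extra days.
Each full week contributes one Friday: 10 so far.
The 2 extra days are Saturday, Sunday — none qualify.
Total: 10 + 0 = 10.

10 Fridays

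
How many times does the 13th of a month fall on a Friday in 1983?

1

The 13th falls on a Friday when the month's 13th has weekday Fri.
Jan 13 is Thu; Feb 13 is Sun; Mar 13 is Sun; Apr 13 is Wed; May 13 is Fri ✓; Jun 13 is Mon; Jul 13 is Wed; Aug 13 is Sat; Sep 13 is Tue; Oct 13 is Thu; Nov 13 is Sun; Dec 13 is Tue.
Friday the 13ths: May.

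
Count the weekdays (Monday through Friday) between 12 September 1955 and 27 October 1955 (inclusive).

12 September 1955 is a Monday.
That's 46 days from start to end, counting both.
46 = 7 × 6 + 4, so there are 6 full weeks plus 4 extra days.
Each full week contributes 5 weekdays (Mon–Fri): 6 × 5 = 30.
The 4 extra days are Monday, Tuesday, Wednesday, Thursday — 4 of them qualify.
Total: 30 + 4 = 34.

34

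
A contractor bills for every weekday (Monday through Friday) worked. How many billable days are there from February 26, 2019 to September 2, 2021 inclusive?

February 26, 2019 is a Tuesday.
From February 26, 2019 to September 2, 2021 is 920 days inclusive.
920 = 7 × 131 + 3, so there are 131 full weeks plus 3 extra days.
Each full week contributes 5 weekdays (Mon–Fri): 131 × 5 = 655.
The 3 extra days are Tue, Wed, Thu — 3 of them qualify.
Total: 655 + 3 = 658.

658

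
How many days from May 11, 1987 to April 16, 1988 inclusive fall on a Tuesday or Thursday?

98

May 11, 1987 is a Monday.
From May 11, 1987 to April 16, 1988 is 342 days inclusive.
342 = 7 × 48 + 6, so there are 48 full weeks plus 6 extra days.
Each full week contributes 2 days from the set (Tue, Thu): 48 × 2 = 96.
The 6 extra days are Monday, Tuesday, Wednesday, Thursday, Friday, Saturday — 2 of them qualify.
Total: 96 + 2 = 98.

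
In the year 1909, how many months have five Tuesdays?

A month has five Tuesdays exactly when Tuesday falls within its first (length − 28) days.
Jan: 31 days, starts Fri → 5 of Fri, Sat, Sun
Feb: 28 days, starts Mon → 5 of (none)
Mar: 31 days, starts Mon → 5 of Mon, Tue, Wed ✓
Apr: 30 days, starts Thu → 5 of Thu, Fri
May: 31 days, starts Sat → 5 of Sat, Sun, Mon
Jun: 30 days, starts Tue → 5 of Tue, Wed ✓
Jul: 31 days, starts Thu → 5 of Thu, Fri, Sat
Aug: 31 days, starts Sun → 5 of Sun, Mon, Tue ✓
Sep: 30 days, starts Wed → 5 of Wed, Thu
Oct: 31 days, starts Fri → 5 of Fri, Sat, Sun
Nov: 30 days, starts Mon → 5 of Mon, Tue ✓
Dec: 31 days, starts Wed → 5 of Wed, Thu, Fri
Months with five Tuesdays: Mar, Jun, Aug, Nov.

4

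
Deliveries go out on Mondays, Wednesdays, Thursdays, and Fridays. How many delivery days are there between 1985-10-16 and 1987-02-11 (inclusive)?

277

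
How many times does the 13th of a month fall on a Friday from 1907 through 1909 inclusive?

Friday-the-13ths by year:
1907: Sep, Dec
1908: Mar, Nov
1909: Aug

5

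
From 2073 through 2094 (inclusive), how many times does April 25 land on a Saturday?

3

Day of week of April 25 in each year:
2073: Tue, 2074: Wed, 2075: Thu, 2076: Sat ✓, 2077: Sun, 2078: Mon, 2079: Tue, 2080: Thu, 2081: Fri, 2082: Sat ✓, 2083: Sun, 2084: Tue, 2085: Wed, 2086: Thu, 2087: Fri, 2088: Sun, 2089: Mon, 2090: Tue, 2091: Wed, 2092: Fri, 2093: Sat ✓, 2094: Sun
Saturdays: 2076, 2082, 2093.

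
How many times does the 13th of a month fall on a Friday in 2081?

The 13th falls on a Friday when the month's 13th has weekday Fri.
Jan 13 is Mon; Feb 13 is Thu; Mar 13 is Thu; Apr 13 is Sun; May 13 is Tue; Jun 13 is Fri ✓; Jul 13 is Sun; Aug 13 is Wed; Sep 13 is Sat; Oct 13 is Mon; Nov 13 is Thu; Dec 13 is Sat.
Friday the 13ths: Jun.

1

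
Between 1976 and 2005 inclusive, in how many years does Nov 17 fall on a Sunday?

4

Day of week of November 17 in each year:
1976: Wed, 1977: Thu, 1978: Fri, 1979: Sat, 1980: Mon, 1981: Tue, 1982: Wed, 1983: Thu, 1984: Sat, 1985: Sun ✓, 1986: Mon, 1987: Tue, 1988: Thu, 1989: Fri, 1990: Sat, 1991: Sun ✓, 1992: Tue, 1993: Wed, 1994: Thu, 1995: Fri, 1996: Sun ✓, 1997: Mon, 1998: Tue, 1999: Wed, 2000: Fri, 2001: Sat, 2002: Sun ✓, 2003: Mon, 2004: Wed, 2005: Thu
Sundays: 1985, 1991, 1996, 2002.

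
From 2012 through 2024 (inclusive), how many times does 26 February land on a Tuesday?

Day of week of February 26 in each year:
2012: Sun, 2013: Tue ✓, 2014: Wed, 2015: Thu, 2016: Fri, 2017: Sun, 2018: Mon, 2019: Tue ✓, 2020: Wed, 2021: Fri, 2022: Sat, 2023: Sun, 2024: Mon
Tuesdays: 2013, 2019.

2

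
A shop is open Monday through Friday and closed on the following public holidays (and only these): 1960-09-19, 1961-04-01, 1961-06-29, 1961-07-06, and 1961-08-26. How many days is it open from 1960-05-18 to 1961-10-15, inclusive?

365 working days

1960-05-18 is a Wednesday.
That's 516 days from start to end, counting both.
516 = 7 × 73 + 5, so there are 73 full weeks plus 5 extra days.
Each full week contributes 5 weekdays (Mon–Fri): 73 × 5 = 365.
The 5 extra days are Wednesday, Thursday, Friday, Saturday, Sunday — 3 of them qualify.
Total: 365 + 3 = 368.
Holidays: 1960-09-19 (Mon); 1961-04-01 (Sat); 1961-06-29 (Thu); 1961-07-06 (Thu); 1961-08-26 (Sat).
3 of the 5 holidays fall on weekdays; the rest are weekends and were already excluded.
Business days: 368 − 3 = 365.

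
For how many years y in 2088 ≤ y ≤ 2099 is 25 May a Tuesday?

2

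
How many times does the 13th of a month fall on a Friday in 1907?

The 13th falls on a Friday when the month's 13th has weekday Fri.
Jan 13 is Sun; Feb 13 is Wed; Mar 13 is Wed; Apr 13 is Sat; May 13 is Mon; Jun 13 is Thu; Jul 13 is Sat; Aug 13 is Tue; Sep 13 is Fri ✓; Oct 13 is Sun; Nov 13 is Wed; Dec 13 is Fri ✓.
Friday the 13ths: Sep, Dec.

2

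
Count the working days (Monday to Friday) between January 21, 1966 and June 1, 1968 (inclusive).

January 21, 1966 is a Friday.
From January 21, 1966 to June 1, 1968 is 863 days inclusive.
863 = 7 × 123 + 2, so there are 123 full weeks plus 2 extra days.
Each full week contributes 5 weekdays (Mon–Fri): 123 × 5 = 615.
The 2 extra days are Friday, Saturday — 1 of them qualifies.
Total: 615 + 1 = 616.

616 weekdays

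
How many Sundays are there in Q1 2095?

Jan 1, 2095 is a Saturday.
That's 90 days from start to end, counting both.
90 = 7 × 12 + 6, so there are 12 full weeks plus 6 extra days.
Each full week contributes one Sunday: 12 so far.
The 6 extra days are Sat, Sun, Mon, Tue, Wed, Thu — 1 of them qualifies.
Total: 12 + 1 = 13.

13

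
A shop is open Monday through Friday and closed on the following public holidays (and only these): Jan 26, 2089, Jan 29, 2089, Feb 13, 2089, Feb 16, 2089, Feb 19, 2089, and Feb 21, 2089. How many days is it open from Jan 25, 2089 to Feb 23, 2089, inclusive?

19 business days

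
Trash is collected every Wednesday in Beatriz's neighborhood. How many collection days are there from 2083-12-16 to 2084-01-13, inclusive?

2083-12-16 is a Thursday.
That's 29 days from start to end, counting both.
29 = 7 × 4 + 1, so there are 4 full weeks plus 1 extra day.
Each full week contributes one Wednesday: 4 so far.
The 1 extra day is Thu — none qualify.
Total: 4 + 0 = 4.

4 Wednesdays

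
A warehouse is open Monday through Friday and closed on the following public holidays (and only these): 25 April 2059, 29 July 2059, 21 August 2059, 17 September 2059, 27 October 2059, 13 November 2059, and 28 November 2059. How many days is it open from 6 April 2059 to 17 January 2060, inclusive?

6 April 2059 is a Sunday.
The range spans 287 days (inclusive of both endpoints).
287 = 7 × 41, so the span is exactly 41 full weeks.
Each full week contributes 5 weekdays (Mon–Fri): 41 × 5 = 205.
Total: 205.
Holidays: 25 April 2059 (Fri); 29 July 2059 (Tue); 21 August 2059 (Thu); 17 September 2059 (Wed); 27 October 2059 (Mon); 13 November 2059 (Thu); 28 November 2059 (Fri).
All 7 holidays fall on weekdays, so subtract 7.
Business days: 205 − 7 = 198.

198 working days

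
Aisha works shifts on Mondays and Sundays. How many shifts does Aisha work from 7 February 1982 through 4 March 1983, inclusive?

112

7 February 1982 is a Sunday.
That's 391 days from start to end, counting both.
391 = 7 × 55 + 6, so there are 55 full weeks plus 6 extra days.
Each full week contributes 2 days from the set (Mon, Sun): 55 × 2 = 110.
The 6 extra days are Sun, Mon, Tue, Wed, Thu, Fri — 2 of them qualify.
Total: 110 + 2 = 112.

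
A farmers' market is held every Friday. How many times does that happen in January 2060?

January 1, 2060 is a Thursday.
That's 31 days from start to end, counting both.
31 = 7 × 4 + 3, so there are 4 full weeks plus 3 extra days.
Each full week contributes one Friday: 4 so far.
The 3 extra days are Thu, Fri, Sat — 1 of them qualifies.
Total: 4 + 1 = 5.

5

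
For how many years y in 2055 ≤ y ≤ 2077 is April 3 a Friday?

Day of week of April 3 in each year:
2055: Sat, 2056: Mon, 2057: Tue, 2058: Wed, 2059: Thu, 2060: Sat, 2061: Sun, 2062: Mon, 2063: Tue, 2064: Thu, 2065: Fri ✓, 2066: Sat, 2067: Sun, 2068: Tue, 2069: Wed, 2070: Thu, 2071: Fri ✓, 2072: Sun, 2073: Mon, 2074: Tue, 2075: Wed, 2076: Fri ✓, 2077: Sat
Fridays: 2065, 2071, 2076.

3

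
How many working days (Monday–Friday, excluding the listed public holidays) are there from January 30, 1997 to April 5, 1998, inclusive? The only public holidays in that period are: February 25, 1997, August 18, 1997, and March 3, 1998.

304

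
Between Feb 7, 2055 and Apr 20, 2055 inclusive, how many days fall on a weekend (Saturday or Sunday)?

Feb 7, 2055 is a Sunday.
From Feb 7, 2055 to Apr 20, 2055 is 73 days inclusive.
73 = 7 × 10 + 3, so there are 10 full weeks plus 3 extra days.
Each full week contributes 2 weekend days (Sat, Sun): 10 × 2 = 20.
The 3 extra days are Sun, Mon, Tue — 1 of them qualifies.
Total: 20 + 1 = 21.

21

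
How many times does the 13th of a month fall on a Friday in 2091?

2

The 13th falls on a Friday when the month's 13th has weekday Fri.
Jan 13 is Sat; Feb 13 is Tue; Mar 13 is Tue; Apr 13 is Fri ✓; May 13 is Sun; Jun 13 is Wed; Jul 13 is Fri ✓; Aug 13 is Mon; Sep 13 is Thu; Oct 13 is Sat; Nov 13 is Tue; Dec 13 is Thu.
Friday the 13ths: Apr, Jul.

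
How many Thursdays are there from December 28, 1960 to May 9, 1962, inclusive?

December 28, 1960 is a Wednesday.
The range spans 498 days (inclusive of both endpoints).
498 = 7 × 71 + 1, so there are 71 full weeks plus 1 extra day.
Each full week contributes one Thursday: 71 so far.
The 1 extra day is Wednesday — none qualify.
Total: 71 + 0 = 71.

71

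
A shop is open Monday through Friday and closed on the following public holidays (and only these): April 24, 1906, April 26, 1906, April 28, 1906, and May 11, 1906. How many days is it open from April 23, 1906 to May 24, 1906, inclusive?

April 23, 1906 is a Monday.
From April 23, 1906 to May 24, 1906 is 32 days inclusive.
32 = 7 × 4 + 4, so there are 4 full weeks plus 4 extra days.
Each full week contributes 5 weekdays (Mon–Fri): 4 × 5 = 20.
The 4 extra days are Mon, Tue, Wed, Thu — 4 of them qualify.
Total: 20 + 4 = 24.
Holidays: April 24, 1906 (Tue); April 26, 1906 (Thu); April 28, 1906 (Sat); May 11, 1906 (Fri).
3 of the 4 holidays fall on weekdays; the rest are weekends and were already excluded.
Business days: 24 − 3 = 21.

21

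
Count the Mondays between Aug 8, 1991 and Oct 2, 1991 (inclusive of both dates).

8 Mondays

Aug 8, 1991 is a Thursday.
That's 56 days from start to end, counting both.
56 = 7 × 8, so the span is exactly 8 full weeks.
Each full week contributes one Monday: 8 so far.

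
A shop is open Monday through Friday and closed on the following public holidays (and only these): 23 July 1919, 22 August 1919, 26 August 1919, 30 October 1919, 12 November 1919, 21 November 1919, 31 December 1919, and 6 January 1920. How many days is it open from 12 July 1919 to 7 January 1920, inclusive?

120

12 July 1919 is a Saturday.
That's 180 days from start to end, counting both.
180 = 7 × 25 + 5, so there are 25 full weeks plus 5 extra days.
Each full week contributes 5 weekdays (Mon–Fri): 25 × 5 = 125.
The 5 extra days are Saturday, Sunday, Monday, Tuesday, Wednesday — 3 of them qualify.
Total: 125 + 3 = 128.
Holidays: 23 July 1919 (Wed); 22 August 1919 (Fri); 26 August 1919 (Tue); 30 October 1919 (Thu); 12 November 1919 (Wed); 21 November 1919 (Fri); 31 December 1919 (Wed); 6 January 1920 (Tue).
All 8 holidays fall on weekdays, so subtract 8.
Business days: 128 − 8 = 120.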